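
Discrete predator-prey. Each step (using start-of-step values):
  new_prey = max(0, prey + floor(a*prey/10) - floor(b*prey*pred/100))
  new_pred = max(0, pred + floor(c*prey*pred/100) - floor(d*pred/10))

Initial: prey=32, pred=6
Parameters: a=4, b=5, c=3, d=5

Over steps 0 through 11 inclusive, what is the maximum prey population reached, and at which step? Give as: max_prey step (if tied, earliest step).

Answer: 35 1

Derivation:
Step 1: prey: 32+12-9=35; pred: 6+5-3=8
Step 2: prey: 35+14-14=35; pred: 8+8-4=12
Step 3: prey: 35+14-21=28; pred: 12+12-6=18
Step 4: prey: 28+11-25=14; pred: 18+15-9=24
Step 5: prey: 14+5-16=3; pred: 24+10-12=22
Step 6: prey: 3+1-3=1; pred: 22+1-11=12
Step 7: prey: 1+0-0=1; pred: 12+0-6=6
Step 8: prey: 1+0-0=1; pred: 6+0-3=3
Step 9: prey: 1+0-0=1; pred: 3+0-1=2
Step 10: prey: 1+0-0=1; pred: 2+0-1=1
Step 11: prey: 1+0-0=1; pred: 1+0-0=1
Max prey = 35 at step 1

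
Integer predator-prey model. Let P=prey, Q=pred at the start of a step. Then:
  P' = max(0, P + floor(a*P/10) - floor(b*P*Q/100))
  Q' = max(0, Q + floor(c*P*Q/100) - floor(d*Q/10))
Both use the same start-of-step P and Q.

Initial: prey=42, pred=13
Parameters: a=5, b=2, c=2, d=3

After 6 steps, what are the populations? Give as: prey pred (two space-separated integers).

Step 1: prey: 42+21-10=53; pred: 13+10-3=20
Step 2: prey: 53+26-21=58; pred: 20+21-6=35
Step 3: prey: 58+29-40=47; pred: 35+40-10=65
Step 4: prey: 47+23-61=9; pred: 65+61-19=107
Step 5: prey: 9+4-19=0; pred: 107+19-32=94
Step 6: prey: 0+0-0=0; pred: 94+0-28=66

Answer: 0 66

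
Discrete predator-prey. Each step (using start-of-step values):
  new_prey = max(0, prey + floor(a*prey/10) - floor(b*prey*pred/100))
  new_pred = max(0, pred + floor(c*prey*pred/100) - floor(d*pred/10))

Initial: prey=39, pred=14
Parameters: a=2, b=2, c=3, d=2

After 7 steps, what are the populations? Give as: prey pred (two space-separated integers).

Answer: 0 37

Derivation:
Step 1: prey: 39+7-10=36; pred: 14+16-2=28
Step 2: prey: 36+7-20=23; pred: 28+30-5=53
Step 3: prey: 23+4-24=3; pred: 53+36-10=79
Step 4: prey: 3+0-4=0; pred: 79+7-15=71
Step 5: prey: 0+0-0=0; pred: 71+0-14=57
Step 6: prey: 0+0-0=0; pred: 57+0-11=46
Step 7: prey: 0+0-0=0; pred: 46+0-9=37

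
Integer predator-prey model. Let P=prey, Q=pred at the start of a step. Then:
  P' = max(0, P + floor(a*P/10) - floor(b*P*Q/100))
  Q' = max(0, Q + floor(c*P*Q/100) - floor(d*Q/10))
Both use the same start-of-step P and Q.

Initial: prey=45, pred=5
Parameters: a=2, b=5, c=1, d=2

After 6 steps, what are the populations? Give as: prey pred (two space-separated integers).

Step 1: prey: 45+9-11=43; pred: 5+2-1=6
Step 2: prey: 43+8-12=39; pred: 6+2-1=7
Step 3: prey: 39+7-13=33; pred: 7+2-1=8
Step 4: prey: 33+6-13=26; pred: 8+2-1=9
Step 5: prey: 26+5-11=20; pred: 9+2-1=10
Step 6: prey: 20+4-10=14; pred: 10+2-2=10

Answer: 14 10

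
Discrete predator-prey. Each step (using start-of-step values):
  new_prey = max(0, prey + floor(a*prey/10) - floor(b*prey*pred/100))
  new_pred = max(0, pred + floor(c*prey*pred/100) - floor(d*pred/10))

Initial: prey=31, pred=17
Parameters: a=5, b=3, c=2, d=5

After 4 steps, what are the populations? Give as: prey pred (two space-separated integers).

Step 1: prey: 31+15-15=31; pred: 17+10-8=19
Step 2: prey: 31+15-17=29; pred: 19+11-9=21
Step 3: prey: 29+14-18=25; pred: 21+12-10=23
Step 4: prey: 25+12-17=20; pred: 23+11-11=23

Answer: 20 23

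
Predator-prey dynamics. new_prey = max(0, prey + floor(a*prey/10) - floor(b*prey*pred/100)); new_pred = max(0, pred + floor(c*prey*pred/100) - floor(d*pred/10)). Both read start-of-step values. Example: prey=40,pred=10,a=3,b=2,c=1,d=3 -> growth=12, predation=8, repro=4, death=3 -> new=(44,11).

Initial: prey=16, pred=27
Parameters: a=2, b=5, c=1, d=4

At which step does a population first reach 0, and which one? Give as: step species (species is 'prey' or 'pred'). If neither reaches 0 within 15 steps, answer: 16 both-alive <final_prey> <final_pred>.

Answer: 1 prey

Derivation:
Step 1: prey: 16+3-21=0; pred: 27+4-10=21
First extinction: prey at step 1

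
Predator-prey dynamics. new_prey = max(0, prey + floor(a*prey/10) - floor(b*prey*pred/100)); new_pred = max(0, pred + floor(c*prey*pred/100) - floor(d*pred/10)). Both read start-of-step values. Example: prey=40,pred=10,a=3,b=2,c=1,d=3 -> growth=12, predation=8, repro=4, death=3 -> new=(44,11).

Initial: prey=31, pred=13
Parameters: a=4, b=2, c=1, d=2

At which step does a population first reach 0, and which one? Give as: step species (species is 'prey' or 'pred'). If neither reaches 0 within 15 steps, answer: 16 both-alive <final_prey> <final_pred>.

Step 1: prey: 31+12-8=35; pred: 13+4-2=15
Step 2: prey: 35+14-10=39; pred: 15+5-3=17
Step 3: prey: 39+15-13=41; pred: 17+6-3=20
Step 4: prey: 41+16-16=41; pred: 20+8-4=24
Step 5: prey: 41+16-19=38; pred: 24+9-4=29
Step 6: prey: 38+15-22=31; pred: 29+11-5=35
Step 7: prey: 31+12-21=22; pred: 35+10-7=38
Step 8: prey: 22+8-16=14; pred: 38+8-7=39
Step 9: prey: 14+5-10=9; pred: 39+5-7=37
Step 10: prey: 9+3-6=6; pred: 37+3-7=33
Step 11: prey: 6+2-3=5; pred: 33+1-6=28
Step 12: prey: 5+2-2=5; pred: 28+1-5=24
Step 13: prey: 5+2-2=5; pred: 24+1-4=21
Step 14: prey: 5+2-2=5; pred: 21+1-4=18
Step 15: prey: 5+2-1=6; pred: 18+0-3=15
No extinction within 15 steps

Answer: 16 both-alive 6 15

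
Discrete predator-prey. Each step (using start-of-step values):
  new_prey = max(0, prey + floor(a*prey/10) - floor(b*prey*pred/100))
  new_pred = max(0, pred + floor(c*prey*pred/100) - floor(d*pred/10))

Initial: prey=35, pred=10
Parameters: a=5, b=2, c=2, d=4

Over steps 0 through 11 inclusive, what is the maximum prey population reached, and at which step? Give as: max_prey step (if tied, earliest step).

Step 1: prey: 35+17-7=45; pred: 10+7-4=13
Step 2: prey: 45+22-11=56; pred: 13+11-5=19
Step 3: prey: 56+28-21=63; pred: 19+21-7=33
Step 4: prey: 63+31-41=53; pred: 33+41-13=61
Step 5: prey: 53+26-64=15; pred: 61+64-24=101
Step 6: prey: 15+7-30=0; pred: 101+30-40=91
Step 7: prey: 0+0-0=0; pred: 91+0-36=55
Step 8: prey: 0+0-0=0; pred: 55+0-22=33
Step 9: prey: 0+0-0=0; pred: 33+0-13=20
Step 10: prey: 0+0-0=0; pred: 20+0-8=12
Step 11: prey: 0+0-0=0; pred: 12+0-4=8
Max prey = 63 at step 3

Answer: 63 3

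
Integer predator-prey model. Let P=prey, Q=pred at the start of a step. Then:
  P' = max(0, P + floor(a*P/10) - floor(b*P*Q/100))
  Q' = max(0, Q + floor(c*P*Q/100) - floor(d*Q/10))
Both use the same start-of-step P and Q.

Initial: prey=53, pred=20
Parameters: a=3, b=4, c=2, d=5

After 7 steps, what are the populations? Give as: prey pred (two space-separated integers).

Step 1: prey: 53+15-42=26; pred: 20+21-10=31
Step 2: prey: 26+7-32=1; pred: 31+16-15=32
Step 3: prey: 1+0-1=0; pred: 32+0-16=16
Step 4: prey: 0+0-0=0; pred: 16+0-8=8
Step 5: prey: 0+0-0=0; pred: 8+0-4=4
Step 6: prey: 0+0-0=0; pred: 4+0-2=2
Step 7: prey: 0+0-0=0; pred: 2+0-1=1

Answer: 0 1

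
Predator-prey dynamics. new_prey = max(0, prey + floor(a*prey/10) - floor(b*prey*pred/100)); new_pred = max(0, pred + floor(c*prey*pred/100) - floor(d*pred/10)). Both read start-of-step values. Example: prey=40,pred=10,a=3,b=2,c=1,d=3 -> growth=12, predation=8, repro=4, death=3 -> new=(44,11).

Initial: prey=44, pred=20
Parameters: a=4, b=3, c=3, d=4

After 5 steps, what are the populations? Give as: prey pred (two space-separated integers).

Answer: 0 21

Derivation:
Step 1: prey: 44+17-26=35; pred: 20+26-8=38
Step 2: prey: 35+14-39=10; pred: 38+39-15=62
Step 3: prey: 10+4-18=0; pred: 62+18-24=56
Step 4: prey: 0+0-0=0; pred: 56+0-22=34
Step 5: prey: 0+0-0=0; pred: 34+0-13=21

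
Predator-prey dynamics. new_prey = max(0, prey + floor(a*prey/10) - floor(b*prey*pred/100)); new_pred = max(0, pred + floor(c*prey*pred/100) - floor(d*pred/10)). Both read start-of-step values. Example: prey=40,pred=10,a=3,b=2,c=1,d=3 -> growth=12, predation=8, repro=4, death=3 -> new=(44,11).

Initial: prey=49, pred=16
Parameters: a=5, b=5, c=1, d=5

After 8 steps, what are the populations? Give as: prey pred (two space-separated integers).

Answer: 58 3

Derivation:
Step 1: prey: 49+24-39=34; pred: 16+7-8=15
Step 2: prey: 34+17-25=26; pred: 15+5-7=13
Step 3: prey: 26+13-16=23; pred: 13+3-6=10
Step 4: prey: 23+11-11=23; pred: 10+2-5=7
Step 5: prey: 23+11-8=26; pred: 7+1-3=5
Step 6: prey: 26+13-6=33; pred: 5+1-2=4
Step 7: prey: 33+16-6=43; pred: 4+1-2=3
Step 8: prey: 43+21-6=58; pred: 3+1-1=3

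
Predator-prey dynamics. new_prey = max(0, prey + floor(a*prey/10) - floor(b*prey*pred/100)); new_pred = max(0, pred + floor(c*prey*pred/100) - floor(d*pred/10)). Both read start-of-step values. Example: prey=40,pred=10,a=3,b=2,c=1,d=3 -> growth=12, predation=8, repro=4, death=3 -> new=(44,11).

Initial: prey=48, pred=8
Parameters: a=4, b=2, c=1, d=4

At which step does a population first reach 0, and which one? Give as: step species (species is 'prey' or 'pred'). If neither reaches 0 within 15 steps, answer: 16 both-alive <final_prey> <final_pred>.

Answer: 8 prey

Derivation:
Step 1: prey: 48+19-7=60; pred: 8+3-3=8
Step 2: prey: 60+24-9=75; pred: 8+4-3=9
Step 3: prey: 75+30-13=92; pred: 9+6-3=12
Step 4: prey: 92+36-22=106; pred: 12+11-4=19
Step 5: prey: 106+42-40=108; pred: 19+20-7=32
Step 6: prey: 108+43-69=82; pred: 32+34-12=54
Step 7: prey: 82+32-88=26; pred: 54+44-21=77
Step 8: prey: 26+10-40=0; pred: 77+20-30=67
First extinction: prey at step 8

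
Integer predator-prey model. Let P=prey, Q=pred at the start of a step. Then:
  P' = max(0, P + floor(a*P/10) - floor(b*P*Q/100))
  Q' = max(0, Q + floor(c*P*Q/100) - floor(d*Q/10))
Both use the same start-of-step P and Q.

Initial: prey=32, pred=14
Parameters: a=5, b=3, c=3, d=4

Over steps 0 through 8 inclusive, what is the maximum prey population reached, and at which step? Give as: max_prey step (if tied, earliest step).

Step 1: prey: 32+16-13=35; pred: 14+13-5=22
Step 2: prey: 35+17-23=29; pred: 22+23-8=37
Step 3: prey: 29+14-32=11; pred: 37+32-14=55
Step 4: prey: 11+5-18=0; pred: 55+18-22=51
Step 5: prey: 0+0-0=0; pred: 51+0-20=31
Step 6: prey: 0+0-0=0; pred: 31+0-12=19
Step 7: prey: 0+0-0=0; pred: 19+0-7=12
Step 8: prey: 0+0-0=0; pred: 12+0-4=8
Max prey = 35 at step 1

Answer: 35 1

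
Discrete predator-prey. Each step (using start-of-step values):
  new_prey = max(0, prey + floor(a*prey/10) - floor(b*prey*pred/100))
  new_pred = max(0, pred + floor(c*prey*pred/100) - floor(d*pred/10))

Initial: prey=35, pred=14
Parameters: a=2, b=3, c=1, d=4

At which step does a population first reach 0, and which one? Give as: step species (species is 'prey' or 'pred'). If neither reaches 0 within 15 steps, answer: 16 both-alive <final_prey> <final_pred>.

Step 1: prey: 35+7-14=28; pred: 14+4-5=13
Step 2: prey: 28+5-10=23; pred: 13+3-5=11
Step 3: prey: 23+4-7=20; pred: 11+2-4=9
Step 4: prey: 20+4-5=19; pred: 9+1-3=7
Step 5: prey: 19+3-3=19; pred: 7+1-2=6
Step 6: prey: 19+3-3=19; pred: 6+1-2=5
Step 7: prey: 19+3-2=20; pred: 5+0-2=3
Step 8: prey: 20+4-1=23; pred: 3+0-1=2
Step 9: prey: 23+4-1=26; pred: 2+0-0=2
Step 10: prey: 26+5-1=30; pred: 2+0-0=2
Step 11: prey: 30+6-1=35; pred: 2+0-0=2
Step 12: prey: 35+7-2=40; pred: 2+0-0=2
Step 13: prey: 40+8-2=46; pred: 2+0-0=2
Step 14: prey: 46+9-2=53; pred: 2+0-0=2
Step 15: prey: 53+10-3=60; pred: 2+1-0=3
No extinction within 15 steps

Answer: 16 both-alive 60 3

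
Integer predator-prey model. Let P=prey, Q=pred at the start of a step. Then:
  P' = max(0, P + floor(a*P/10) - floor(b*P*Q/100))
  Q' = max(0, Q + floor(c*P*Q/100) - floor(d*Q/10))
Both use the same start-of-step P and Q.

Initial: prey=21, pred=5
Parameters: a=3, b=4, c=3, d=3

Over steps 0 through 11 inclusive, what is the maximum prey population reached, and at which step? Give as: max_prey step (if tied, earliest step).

Answer: 23 1

Derivation:
Step 1: prey: 21+6-4=23; pred: 5+3-1=7
Step 2: prey: 23+6-6=23; pred: 7+4-2=9
Step 3: prey: 23+6-8=21; pred: 9+6-2=13
Step 4: prey: 21+6-10=17; pred: 13+8-3=18
Step 5: prey: 17+5-12=10; pred: 18+9-5=22
Step 6: prey: 10+3-8=5; pred: 22+6-6=22
Step 7: prey: 5+1-4=2; pred: 22+3-6=19
Step 8: prey: 2+0-1=1; pred: 19+1-5=15
Step 9: prey: 1+0-0=1; pred: 15+0-4=11
Step 10: prey: 1+0-0=1; pred: 11+0-3=8
Step 11: prey: 1+0-0=1; pred: 8+0-2=6
Max prey = 23 at step 1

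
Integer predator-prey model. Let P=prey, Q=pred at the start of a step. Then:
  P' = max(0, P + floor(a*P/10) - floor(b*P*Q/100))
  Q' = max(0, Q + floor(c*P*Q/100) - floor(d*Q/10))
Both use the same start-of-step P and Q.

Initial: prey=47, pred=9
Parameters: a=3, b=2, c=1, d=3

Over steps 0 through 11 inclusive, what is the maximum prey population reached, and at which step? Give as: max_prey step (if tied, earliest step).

Answer: 60 3

Derivation:
Step 1: prey: 47+14-8=53; pred: 9+4-2=11
Step 2: prey: 53+15-11=57; pred: 11+5-3=13
Step 3: prey: 57+17-14=60; pred: 13+7-3=17
Step 4: prey: 60+18-20=58; pred: 17+10-5=22
Step 5: prey: 58+17-25=50; pred: 22+12-6=28
Step 6: prey: 50+15-28=37; pred: 28+14-8=34
Step 7: prey: 37+11-25=23; pred: 34+12-10=36
Step 8: prey: 23+6-16=13; pred: 36+8-10=34
Step 9: prey: 13+3-8=8; pred: 34+4-10=28
Step 10: prey: 8+2-4=6; pred: 28+2-8=22
Step 11: prey: 6+1-2=5; pred: 22+1-6=17
Max prey = 60 at step 3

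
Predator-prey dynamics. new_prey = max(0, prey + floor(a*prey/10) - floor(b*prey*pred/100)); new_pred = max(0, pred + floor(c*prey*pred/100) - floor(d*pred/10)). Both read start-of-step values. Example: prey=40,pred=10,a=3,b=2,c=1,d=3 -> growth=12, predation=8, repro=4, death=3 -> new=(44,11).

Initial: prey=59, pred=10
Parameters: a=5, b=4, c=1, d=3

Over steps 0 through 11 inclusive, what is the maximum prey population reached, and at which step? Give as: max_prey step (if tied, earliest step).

Answer: 66 2

Derivation:
Step 1: prey: 59+29-23=65; pred: 10+5-3=12
Step 2: prey: 65+32-31=66; pred: 12+7-3=16
Step 3: prey: 66+33-42=57; pred: 16+10-4=22
Step 4: prey: 57+28-50=35; pred: 22+12-6=28
Step 5: prey: 35+17-39=13; pred: 28+9-8=29
Step 6: prey: 13+6-15=4; pred: 29+3-8=24
Step 7: prey: 4+2-3=3; pred: 24+0-7=17
Step 8: prey: 3+1-2=2; pred: 17+0-5=12
Step 9: prey: 2+1-0=3; pred: 12+0-3=9
Step 10: prey: 3+1-1=3; pred: 9+0-2=7
Step 11: prey: 3+1-0=4; pred: 7+0-2=5
Max prey = 66 at step 2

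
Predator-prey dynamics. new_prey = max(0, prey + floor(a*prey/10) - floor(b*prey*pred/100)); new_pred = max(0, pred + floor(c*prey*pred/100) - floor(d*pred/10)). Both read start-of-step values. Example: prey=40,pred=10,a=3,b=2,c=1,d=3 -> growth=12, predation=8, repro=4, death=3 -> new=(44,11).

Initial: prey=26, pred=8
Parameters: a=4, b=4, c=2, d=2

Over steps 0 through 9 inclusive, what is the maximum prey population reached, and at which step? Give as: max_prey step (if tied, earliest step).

Step 1: prey: 26+10-8=28; pred: 8+4-1=11
Step 2: prey: 28+11-12=27; pred: 11+6-2=15
Step 3: prey: 27+10-16=21; pred: 15+8-3=20
Step 4: prey: 21+8-16=13; pred: 20+8-4=24
Step 5: prey: 13+5-12=6; pred: 24+6-4=26
Step 6: prey: 6+2-6=2; pred: 26+3-5=24
Step 7: prey: 2+0-1=1; pred: 24+0-4=20
Step 8: prey: 1+0-0=1; pred: 20+0-4=16
Step 9: prey: 1+0-0=1; pred: 16+0-3=13
Max prey = 28 at step 1

Answer: 28 1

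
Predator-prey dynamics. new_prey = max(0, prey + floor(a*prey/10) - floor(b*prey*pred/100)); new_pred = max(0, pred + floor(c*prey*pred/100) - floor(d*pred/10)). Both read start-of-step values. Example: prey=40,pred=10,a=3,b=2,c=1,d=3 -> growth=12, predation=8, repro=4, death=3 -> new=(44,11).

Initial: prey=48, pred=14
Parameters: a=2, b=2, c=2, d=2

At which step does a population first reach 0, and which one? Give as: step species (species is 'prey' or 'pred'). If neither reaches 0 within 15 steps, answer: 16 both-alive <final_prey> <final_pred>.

Answer: 5 prey

Derivation:
Step 1: prey: 48+9-13=44; pred: 14+13-2=25
Step 2: prey: 44+8-22=30; pred: 25+22-5=42
Step 3: prey: 30+6-25=11; pred: 42+25-8=59
Step 4: prey: 11+2-12=1; pred: 59+12-11=60
Step 5: prey: 1+0-1=0; pred: 60+1-12=49
First extinction: prey at step 5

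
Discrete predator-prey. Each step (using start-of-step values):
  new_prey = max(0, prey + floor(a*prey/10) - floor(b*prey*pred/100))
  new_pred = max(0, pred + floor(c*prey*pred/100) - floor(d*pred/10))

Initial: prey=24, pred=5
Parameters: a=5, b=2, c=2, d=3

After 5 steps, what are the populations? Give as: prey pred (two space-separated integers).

Step 1: prey: 24+12-2=34; pred: 5+2-1=6
Step 2: prey: 34+17-4=47; pred: 6+4-1=9
Step 3: prey: 47+23-8=62; pred: 9+8-2=15
Step 4: prey: 62+31-18=75; pred: 15+18-4=29
Step 5: prey: 75+37-43=69; pred: 29+43-8=64

Answer: 69 64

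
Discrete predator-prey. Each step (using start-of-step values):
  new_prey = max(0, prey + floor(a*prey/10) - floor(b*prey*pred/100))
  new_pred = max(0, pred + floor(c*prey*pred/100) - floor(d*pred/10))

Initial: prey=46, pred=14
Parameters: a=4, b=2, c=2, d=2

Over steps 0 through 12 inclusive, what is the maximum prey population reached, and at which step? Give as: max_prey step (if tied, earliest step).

Step 1: prey: 46+18-12=52; pred: 14+12-2=24
Step 2: prey: 52+20-24=48; pred: 24+24-4=44
Step 3: prey: 48+19-42=25; pred: 44+42-8=78
Step 4: prey: 25+10-39=0; pred: 78+39-15=102
Step 5: prey: 0+0-0=0; pred: 102+0-20=82
Step 6: prey: 0+0-0=0; pred: 82+0-16=66
Step 7: prey: 0+0-0=0; pred: 66+0-13=53
Step 8: prey: 0+0-0=0; pred: 53+0-10=43
Step 9: prey: 0+0-0=0; pred: 43+0-8=35
Step 10: prey: 0+0-0=0; pred: 35+0-7=28
Step 11: prey: 0+0-0=0; pred: 28+0-5=23
Step 12: prey: 0+0-0=0; pred: 23+0-4=19
Max prey = 52 at step 1

Answer: 52 1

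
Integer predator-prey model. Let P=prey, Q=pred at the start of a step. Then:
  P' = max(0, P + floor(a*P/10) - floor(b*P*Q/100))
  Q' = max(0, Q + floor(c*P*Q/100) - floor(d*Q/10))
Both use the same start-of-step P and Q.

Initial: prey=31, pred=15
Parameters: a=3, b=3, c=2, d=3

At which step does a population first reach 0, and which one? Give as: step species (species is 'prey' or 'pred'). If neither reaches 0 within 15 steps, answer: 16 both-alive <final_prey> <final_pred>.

Answer: 16 both-alive 2 3

Derivation:
Step 1: prey: 31+9-13=27; pred: 15+9-4=20
Step 2: prey: 27+8-16=19; pred: 20+10-6=24
Step 3: prey: 19+5-13=11; pred: 24+9-7=26
Step 4: prey: 11+3-8=6; pred: 26+5-7=24
Step 5: prey: 6+1-4=3; pred: 24+2-7=19
Step 6: prey: 3+0-1=2; pred: 19+1-5=15
Step 7: prey: 2+0-0=2; pred: 15+0-4=11
Step 8: prey: 2+0-0=2; pred: 11+0-3=8
Step 9: prey: 2+0-0=2; pred: 8+0-2=6
Step 10: prey: 2+0-0=2; pred: 6+0-1=5
Step 11: prey: 2+0-0=2; pred: 5+0-1=4
Step 12: prey: 2+0-0=2; pred: 4+0-1=3
Step 13: prey: 2+0-0=2; pred: 3+0-0=3
Steps 14-15: state stable at prey=2, pred=3 (no change)
No extinction within 15 steps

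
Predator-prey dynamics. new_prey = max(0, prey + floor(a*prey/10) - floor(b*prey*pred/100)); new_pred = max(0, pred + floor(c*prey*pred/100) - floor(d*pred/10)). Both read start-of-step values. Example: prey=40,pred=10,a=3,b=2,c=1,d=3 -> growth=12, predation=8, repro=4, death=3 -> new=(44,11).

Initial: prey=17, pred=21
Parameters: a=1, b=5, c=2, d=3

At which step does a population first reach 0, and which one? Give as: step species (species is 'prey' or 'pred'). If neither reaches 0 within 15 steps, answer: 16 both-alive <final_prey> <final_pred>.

Step 1: prey: 17+1-17=1; pred: 21+7-6=22
Step 2: prey: 1+0-1=0; pred: 22+0-6=16
First extinction: prey at step 2

Answer: 2 prey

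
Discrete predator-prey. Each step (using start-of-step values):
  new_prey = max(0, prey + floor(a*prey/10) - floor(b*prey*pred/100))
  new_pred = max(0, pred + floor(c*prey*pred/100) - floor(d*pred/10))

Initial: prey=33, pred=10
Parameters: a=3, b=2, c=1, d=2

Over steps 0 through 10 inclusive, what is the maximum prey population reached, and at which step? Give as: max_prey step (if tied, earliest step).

Answer: 42 4

Derivation:
Step 1: prey: 33+9-6=36; pred: 10+3-2=11
Step 2: prey: 36+10-7=39; pred: 11+3-2=12
Step 3: prey: 39+11-9=41; pred: 12+4-2=14
Step 4: prey: 41+12-11=42; pred: 14+5-2=17
Step 5: prey: 42+12-14=40; pred: 17+7-3=21
Step 6: prey: 40+12-16=36; pred: 21+8-4=25
Step 7: prey: 36+10-18=28; pred: 25+9-5=29
Step 8: prey: 28+8-16=20; pred: 29+8-5=32
Step 9: prey: 20+6-12=14; pred: 32+6-6=32
Step 10: prey: 14+4-8=10; pred: 32+4-6=30
Max prey = 42 at step 4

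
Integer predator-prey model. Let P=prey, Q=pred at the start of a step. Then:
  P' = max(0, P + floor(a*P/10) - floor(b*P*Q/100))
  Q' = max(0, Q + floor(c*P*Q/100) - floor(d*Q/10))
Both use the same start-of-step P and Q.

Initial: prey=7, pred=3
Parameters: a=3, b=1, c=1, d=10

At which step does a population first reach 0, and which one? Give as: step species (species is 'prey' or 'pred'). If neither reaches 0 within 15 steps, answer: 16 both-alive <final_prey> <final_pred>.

Step 1: prey: 7+2-0=9; pred: 3+0-3=0
First extinction: pred at step 1

Answer: 1 pred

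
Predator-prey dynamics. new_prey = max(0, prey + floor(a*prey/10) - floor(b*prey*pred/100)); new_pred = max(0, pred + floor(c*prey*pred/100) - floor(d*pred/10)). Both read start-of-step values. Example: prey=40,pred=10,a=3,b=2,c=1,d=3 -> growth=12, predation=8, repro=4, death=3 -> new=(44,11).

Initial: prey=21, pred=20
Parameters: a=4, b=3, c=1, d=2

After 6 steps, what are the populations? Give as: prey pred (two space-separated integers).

Step 1: prey: 21+8-12=17; pred: 20+4-4=20
Step 2: prey: 17+6-10=13; pred: 20+3-4=19
Step 3: prey: 13+5-7=11; pred: 19+2-3=18
Step 4: prey: 11+4-5=10; pred: 18+1-3=16
Step 5: prey: 10+4-4=10; pred: 16+1-3=14
Step 6: prey: 10+4-4=10; pred: 14+1-2=13

Answer: 10 13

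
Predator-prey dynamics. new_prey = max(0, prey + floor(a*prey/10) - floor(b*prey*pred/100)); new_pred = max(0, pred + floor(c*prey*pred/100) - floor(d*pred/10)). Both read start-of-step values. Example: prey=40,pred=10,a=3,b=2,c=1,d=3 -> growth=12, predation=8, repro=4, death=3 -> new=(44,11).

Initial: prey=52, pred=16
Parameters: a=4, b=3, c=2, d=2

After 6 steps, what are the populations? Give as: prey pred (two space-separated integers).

Step 1: prey: 52+20-24=48; pred: 16+16-3=29
Step 2: prey: 48+19-41=26; pred: 29+27-5=51
Step 3: prey: 26+10-39=0; pred: 51+26-10=67
Step 4: prey: 0+0-0=0; pred: 67+0-13=54
Step 5: prey: 0+0-0=0; pred: 54+0-10=44
Step 6: prey: 0+0-0=0; pred: 44+0-8=36

Answer: 0 36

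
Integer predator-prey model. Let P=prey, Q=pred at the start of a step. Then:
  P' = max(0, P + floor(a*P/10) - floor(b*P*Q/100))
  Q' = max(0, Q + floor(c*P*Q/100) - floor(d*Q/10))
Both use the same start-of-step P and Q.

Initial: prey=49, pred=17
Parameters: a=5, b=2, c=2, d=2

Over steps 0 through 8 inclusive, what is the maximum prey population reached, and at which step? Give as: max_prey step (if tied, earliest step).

Step 1: prey: 49+24-16=57; pred: 17+16-3=30
Step 2: prey: 57+28-34=51; pred: 30+34-6=58
Step 3: prey: 51+25-59=17; pred: 58+59-11=106
Step 4: prey: 17+8-36=0; pred: 106+36-21=121
Step 5: prey: 0+0-0=0; pred: 121+0-24=97
Step 6: prey: 0+0-0=0; pred: 97+0-19=78
Step 7: prey: 0+0-0=0; pred: 78+0-15=63
Step 8: prey: 0+0-0=0; pred: 63+0-12=51
Max prey = 57 at step 1

Answer: 57 1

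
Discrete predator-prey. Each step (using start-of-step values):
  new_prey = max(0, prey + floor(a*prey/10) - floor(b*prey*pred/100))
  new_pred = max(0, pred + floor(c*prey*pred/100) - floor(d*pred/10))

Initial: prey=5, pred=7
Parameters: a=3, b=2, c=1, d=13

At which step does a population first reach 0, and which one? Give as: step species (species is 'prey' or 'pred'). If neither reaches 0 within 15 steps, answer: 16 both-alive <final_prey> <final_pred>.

Step 1: prey: 5+1-0=6; pred: 7+0-9=0
First extinction: pred at step 1

Answer: 1 pred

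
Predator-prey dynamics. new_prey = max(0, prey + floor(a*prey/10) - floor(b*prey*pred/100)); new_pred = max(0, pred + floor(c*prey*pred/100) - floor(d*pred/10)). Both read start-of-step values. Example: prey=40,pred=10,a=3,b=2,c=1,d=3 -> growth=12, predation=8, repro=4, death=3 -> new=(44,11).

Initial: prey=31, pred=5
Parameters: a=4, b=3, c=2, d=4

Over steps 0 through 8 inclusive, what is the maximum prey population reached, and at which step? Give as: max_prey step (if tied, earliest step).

Answer: 56 4

Derivation:
Step 1: prey: 31+12-4=39; pred: 5+3-2=6
Step 2: prey: 39+15-7=47; pred: 6+4-2=8
Step 3: prey: 47+18-11=54; pred: 8+7-3=12
Step 4: prey: 54+21-19=56; pred: 12+12-4=20
Step 5: prey: 56+22-33=45; pred: 20+22-8=34
Step 6: prey: 45+18-45=18; pred: 34+30-13=51
Step 7: prey: 18+7-27=0; pred: 51+18-20=49
Step 8: prey: 0+0-0=0; pred: 49+0-19=30
Max prey = 56 at step 4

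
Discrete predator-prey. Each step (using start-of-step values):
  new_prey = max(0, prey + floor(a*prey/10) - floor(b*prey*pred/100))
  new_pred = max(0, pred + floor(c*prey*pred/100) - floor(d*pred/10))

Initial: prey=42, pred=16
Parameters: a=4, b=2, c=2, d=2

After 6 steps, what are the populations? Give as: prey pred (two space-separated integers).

Answer: 0 56

Derivation:
Step 1: prey: 42+16-13=45; pred: 16+13-3=26
Step 2: prey: 45+18-23=40; pred: 26+23-5=44
Step 3: prey: 40+16-35=21; pred: 44+35-8=71
Step 4: prey: 21+8-29=0; pred: 71+29-14=86
Step 5: prey: 0+0-0=0; pred: 86+0-17=69
Step 6: prey: 0+0-0=0; pred: 69+0-13=56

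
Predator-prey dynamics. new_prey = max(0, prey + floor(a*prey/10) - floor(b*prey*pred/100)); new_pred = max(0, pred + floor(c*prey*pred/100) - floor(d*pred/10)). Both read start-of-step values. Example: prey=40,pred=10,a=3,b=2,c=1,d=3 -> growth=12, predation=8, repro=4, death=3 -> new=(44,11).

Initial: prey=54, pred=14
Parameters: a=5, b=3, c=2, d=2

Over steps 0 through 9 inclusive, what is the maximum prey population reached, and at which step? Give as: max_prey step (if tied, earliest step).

Step 1: prey: 54+27-22=59; pred: 14+15-2=27
Step 2: prey: 59+29-47=41; pred: 27+31-5=53
Step 3: prey: 41+20-65=0; pred: 53+43-10=86
Step 4: prey: 0+0-0=0; pred: 86+0-17=69
Step 5: prey: 0+0-0=0; pred: 69+0-13=56
Step 6: prey: 0+0-0=0; pred: 56+0-11=45
Step 7: prey: 0+0-0=0; pred: 45+0-9=36
Step 8: prey: 0+0-0=0; pred: 36+0-7=29
Step 9: prey: 0+0-0=0; pred: 29+0-5=24
Max prey = 59 at step 1

Answer: 59 1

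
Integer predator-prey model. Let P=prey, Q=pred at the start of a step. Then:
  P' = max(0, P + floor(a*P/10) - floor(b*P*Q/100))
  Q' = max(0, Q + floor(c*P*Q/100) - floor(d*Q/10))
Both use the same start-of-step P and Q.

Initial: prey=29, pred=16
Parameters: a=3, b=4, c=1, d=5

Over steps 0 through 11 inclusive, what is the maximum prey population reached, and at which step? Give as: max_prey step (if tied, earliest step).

Step 1: prey: 29+8-18=19; pred: 16+4-8=12
Step 2: prey: 19+5-9=15; pred: 12+2-6=8
Step 3: prey: 15+4-4=15; pred: 8+1-4=5
Step 4: prey: 15+4-3=16; pred: 5+0-2=3
Step 5: prey: 16+4-1=19; pred: 3+0-1=2
Step 6: prey: 19+5-1=23; pred: 2+0-1=1
Step 7: prey: 23+6-0=29; pred: 1+0-0=1
Step 8: prey: 29+8-1=36; pred: 1+0-0=1
Step 9: prey: 36+10-1=45; pred: 1+0-0=1
Step 10: prey: 45+13-1=57; pred: 1+0-0=1
Step 11: prey: 57+17-2=72; pred: 1+0-0=1
Max prey = 72 at step 11

Answer: 72 11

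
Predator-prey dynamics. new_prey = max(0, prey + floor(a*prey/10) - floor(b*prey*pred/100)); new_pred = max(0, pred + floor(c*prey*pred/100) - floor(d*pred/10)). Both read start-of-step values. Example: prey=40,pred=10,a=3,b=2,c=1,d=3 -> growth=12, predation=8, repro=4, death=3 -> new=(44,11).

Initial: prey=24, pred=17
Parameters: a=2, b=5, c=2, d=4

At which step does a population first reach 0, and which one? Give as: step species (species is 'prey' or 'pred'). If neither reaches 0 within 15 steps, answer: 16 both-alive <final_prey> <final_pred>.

Step 1: prey: 24+4-20=8; pred: 17+8-6=19
Step 2: prey: 8+1-7=2; pred: 19+3-7=15
Step 3: prey: 2+0-1=1; pred: 15+0-6=9
Step 4: prey: 1+0-0=1; pred: 9+0-3=6
Step 5: prey: 1+0-0=1; pred: 6+0-2=4
Step 6: prey: 1+0-0=1; pred: 4+0-1=3
Step 7: prey: 1+0-0=1; pred: 3+0-1=2
Step 8: prey: 1+0-0=1; pred: 2+0-0=2
Steps 9-15: state stable at prey=1, pred=2 (no change)
No extinction within 15 steps

Answer: 16 both-alive 1 2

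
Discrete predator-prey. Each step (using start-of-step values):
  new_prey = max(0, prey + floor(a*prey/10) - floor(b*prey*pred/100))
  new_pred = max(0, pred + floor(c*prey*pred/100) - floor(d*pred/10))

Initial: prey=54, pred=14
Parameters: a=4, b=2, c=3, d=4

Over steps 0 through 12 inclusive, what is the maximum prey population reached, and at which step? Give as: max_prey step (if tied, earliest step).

Step 1: prey: 54+21-15=60; pred: 14+22-5=31
Step 2: prey: 60+24-37=47; pred: 31+55-12=74
Step 3: prey: 47+18-69=0; pred: 74+104-29=149
Step 4: prey: 0+0-0=0; pred: 149+0-59=90
Step 5: prey: 0+0-0=0; pred: 90+0-36=54
Step 6: prey: 0+0-0=0; pred: 54+0-21=33
Step 7: prey: 0+0-0=0; pred: 33+0-13=20
Step 8: prey: 0+0-0=0; pred: 20+0-8=12
Step 9: prey: 0+0-0=0; pred: 12+0-4=8
Step 10: prey: 0+0-0=0; pred: 8+0-3=5
Step 11: prey: 0+0-0=0; pred: 5+0-2=3
Step 12: prey: 0+0-0=0; pred: 3+0-1=2
Max prey = 60 at step 1

Answer: 60 1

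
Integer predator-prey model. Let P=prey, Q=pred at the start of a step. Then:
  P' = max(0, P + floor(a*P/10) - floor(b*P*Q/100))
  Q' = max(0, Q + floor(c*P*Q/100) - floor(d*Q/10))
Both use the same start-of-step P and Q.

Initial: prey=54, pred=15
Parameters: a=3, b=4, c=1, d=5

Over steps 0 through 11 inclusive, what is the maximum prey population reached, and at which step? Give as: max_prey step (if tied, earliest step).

Step 1: prey: 54+16-32=38; pred: 15+8-7=16
Step 2: prey: 38+11-24=25; pred: 16+6-8=14
Step 3: prey: 25+7-14=18; pred: 14+3-7=10
Step 4: prey: 18+5-7=16; pred: 10+1-5=6
Step 5: prey: 16+4-3=17; pred: 6+0-3=3
Step 6: prey: 17+5-2=20; pred: 3+0-1=2
Step 7: prey: 20+6-1=25; pred: 2+0-1=1
Step 8: prey: 25+7-1=31; pred: 1+0-0=1
Step 9: prey: 31+9-1=39; pred: 1+0-0=1
Step 10: prey: 39+11-1=49; pred: 1+0-0=1
Step 11: prey: 49+14-1=62; pred: 1+0-0=1
Max prey = 62 at step 11

Answer: 62 11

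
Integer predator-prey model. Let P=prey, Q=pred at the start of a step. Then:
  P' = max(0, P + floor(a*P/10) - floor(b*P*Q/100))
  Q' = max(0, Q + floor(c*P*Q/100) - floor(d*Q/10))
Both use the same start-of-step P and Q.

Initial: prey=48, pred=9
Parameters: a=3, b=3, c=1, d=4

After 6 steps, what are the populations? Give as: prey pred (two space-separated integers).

Step 1: prey: 48+14-12=50; pred: 9+4-3=10
Step 2: prey: 50+15-15=50; pred: 10+5-4=11
Step 3: prey: 50+15-16=49; pred: 11+5-4=12
Step 4: prey: 49+14-17=46; pred: 12+5-4=13
Step 5: prey: 46+13-17=42; pred: 13+5-5=13
Step 6: prey: 42+12-16=38; pred: 13+5-5=13

Answer: 38 13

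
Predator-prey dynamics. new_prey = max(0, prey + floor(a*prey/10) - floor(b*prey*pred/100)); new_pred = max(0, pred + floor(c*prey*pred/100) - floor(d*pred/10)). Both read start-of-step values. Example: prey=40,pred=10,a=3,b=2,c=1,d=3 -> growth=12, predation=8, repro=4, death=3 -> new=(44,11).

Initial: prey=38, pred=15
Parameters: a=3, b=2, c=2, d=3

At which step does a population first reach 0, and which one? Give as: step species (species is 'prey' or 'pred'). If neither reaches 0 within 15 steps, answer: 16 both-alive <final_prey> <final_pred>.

Step 1: prey: 38+11-11=38; pred: 15+11-4=22
Step 2: prey: 38+11-16=33; pred: 22+16-6=32
Step 3: prey: 33+9-21=21; pred: 32+21-9=44
Step 4: prey: 21+6-18=9; pred: 44+18-13=49
Step 5: prey: 9+2-8=3; pred: 49+8-14=43
Step 6: prey: 3+0-2=1; pred: 43+2-12=33
Step 7: prey: 1+0-0=1; pred: 33+0-9=24
Step 8: prey: 1+0-0=1; pred: 24+0-7=17
Step 9: prey: 1+0-0=1; pred: 17+0-5=12
Step 10: prey: 1+0-0=1; pred: 12+0-3=9
Step 11: prey: 1+0-0=1; pred: 9+0-2=7
Step 12: prey: 1+0-0=1; pred: 7+0-2=5
Step 13: prey: 1+0-0=1; pred: 5+0-1=4
Step 14: prey: 1+0-0=1; pred: 4+0-1=3
Step 15: prey: 1+0-0=1; pred: 3+0-0=3
No extinction within 15 steps

Answer: 16 both-alive 1 3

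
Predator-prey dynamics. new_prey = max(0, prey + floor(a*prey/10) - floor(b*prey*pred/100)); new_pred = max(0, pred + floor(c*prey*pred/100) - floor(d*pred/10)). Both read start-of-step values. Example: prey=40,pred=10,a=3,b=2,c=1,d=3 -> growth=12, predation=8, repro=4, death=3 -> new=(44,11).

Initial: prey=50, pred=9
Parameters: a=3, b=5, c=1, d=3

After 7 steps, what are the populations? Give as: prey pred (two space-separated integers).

Step 1: prey: 50+15-22=43; pred: 9+4-2=11
Step 2: prey: 43+12-23=32; pred: 11+4-3=12
Step 3: prey: 32+9-19=22; pred: 12+3-3=12
Step 4: prey: 22+6-13=15; pred: 12+2-3=11
Step 5: prey: 15+4-8=11; pred: 11+1-3=9
Step 6: prey: 11+3-4=10; pred: 9+0-2=7
Step 7: prey: 10+3-3=10; pred: 7+0-2=5

Answer: 10 5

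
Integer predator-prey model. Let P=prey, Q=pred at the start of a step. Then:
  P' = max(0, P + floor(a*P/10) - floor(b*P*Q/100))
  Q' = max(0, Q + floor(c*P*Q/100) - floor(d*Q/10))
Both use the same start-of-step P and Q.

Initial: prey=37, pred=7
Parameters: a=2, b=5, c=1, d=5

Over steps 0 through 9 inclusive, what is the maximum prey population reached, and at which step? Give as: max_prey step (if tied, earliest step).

Answer: 58 9

Derivation:
Step 1: prey: 37+7-12=32; pred: 7+2-3=6
Step 2: prey: 32+6-9=29; pred: 6+1-3=4
Step 3: prey: 29+5-5=29; pred: 4+1-2=3
Step 4: prey: 29+5-4=30; pred: 3+0-1=2
Step 5: prey: 30+6-3=33; pred: 2+0-1=1
Step 6: prey: 33+6-1=38; pred: 1+0-0=1
Step 7: prey: 38+7-1=44; pred: 1+0-0=1
Step 8: prey: 44+8-2=50; pred: 1+0-0=1
Step 9: prey: 50+10-2=58; pred: 1+0-0=1
Max prey = 58 at step 9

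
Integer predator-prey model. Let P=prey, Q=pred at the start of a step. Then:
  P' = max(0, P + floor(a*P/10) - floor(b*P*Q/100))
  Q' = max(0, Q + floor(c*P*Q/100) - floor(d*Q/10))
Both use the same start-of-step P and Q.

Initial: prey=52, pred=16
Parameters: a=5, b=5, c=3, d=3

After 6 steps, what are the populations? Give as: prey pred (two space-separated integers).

Answer: 0 17

Derivation:
Step 1: prey: 52+26-41=37; pred: 16+24-4=36
Step 2: prey: 37+18-66=0; pred: 36+39-10=65
Step 3: prey: 0+0-0=0; pred: 65+0-19=46
Step 4: prey: 0+0-0=0; pred: 46+0-13=33
Step 5: prey: 0+0-0=0; pred: 33+0-9=24
Step 6: prey: 0+0-0=0; pred: 24+0-7=17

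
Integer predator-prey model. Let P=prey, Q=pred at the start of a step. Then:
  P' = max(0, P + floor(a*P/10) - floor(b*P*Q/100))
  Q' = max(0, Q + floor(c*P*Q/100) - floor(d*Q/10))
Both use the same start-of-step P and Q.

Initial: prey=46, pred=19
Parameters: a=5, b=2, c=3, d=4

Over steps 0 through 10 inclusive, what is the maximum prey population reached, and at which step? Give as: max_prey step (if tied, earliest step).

Answer: 52 1

Derivation:
Step 1: prey: 46+23-17=52; pred: 19+26-7=38
Step 2: prey: 52+26-39=39; pred: 38+59-15=82
Step 3: prey: 39+19-63=0; pred: 82+95-32=145
Step 4: prey: 0+0-0=0; pred: 145+0-58=87
Step 5: prey: 0+0-0=0; pred: 87+0-34=53
Step 6: prey: 0+0-0=0; pred: 53+0-21=32
Step 7: prey: 0+0-0=0; pred: 32+0-12=20
Step 8: prey: 0+0-0=0; pred: 20+0-8=12
Step 9: prey: 0+0-0=0; pred: 12+0-4=8
Step 10: prey: 0+0-0=0; pred: 8+0-3=5
Max prey = 52 at step 1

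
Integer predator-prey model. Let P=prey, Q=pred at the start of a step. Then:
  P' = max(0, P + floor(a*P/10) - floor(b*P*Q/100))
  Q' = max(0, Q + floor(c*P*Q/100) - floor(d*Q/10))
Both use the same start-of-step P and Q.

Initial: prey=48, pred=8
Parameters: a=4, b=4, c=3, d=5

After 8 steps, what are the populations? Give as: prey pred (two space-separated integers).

Step 1: prey: 48+19-15=52; pred: 8+11-4=15
Step 2: prey: 52+20-31=41; pred: 15+23-7=31
Step 3: prey: 41+16-50=7; pred: 31+38-15=54
Step 4: prey: 7+2-15=0; pred: 54+11-27=38
Step 5: prey: 0+0-0=0; pred: 38+0-19=19
Step 6: prey: 0+0-0=0; pred: 19+0-9=10
Step 7: prey: 0+0-0=0; pred: 10+0-5=5
Step 8: prey: 0+0-0=0; pred: 5+0-2=3

Answer: 0 3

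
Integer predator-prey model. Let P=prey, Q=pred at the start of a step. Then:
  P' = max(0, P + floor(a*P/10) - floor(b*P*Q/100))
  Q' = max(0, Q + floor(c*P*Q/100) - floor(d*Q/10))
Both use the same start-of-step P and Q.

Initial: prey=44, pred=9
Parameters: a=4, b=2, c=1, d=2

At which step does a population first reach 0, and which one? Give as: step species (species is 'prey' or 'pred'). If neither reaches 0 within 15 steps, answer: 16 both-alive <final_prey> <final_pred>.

Answer: 9 prey

Derivation:
Step 1: prey: 44+17-7=54; pred: 9+3-1=11
Step 2: prey: 54+21-11=64; pred: 11+5-2=14
Step 3: prey: 64+25-17=72; pred: 14+8-2=20
Step 4: prey: 72+28-28=72; pred: 20+14-4=30
Step 5: prey: 72+28-43=57; pred: 30+21-6=45
Step 6: prey: 57+22-51=28; pred: 45+25-9=61
Step 7: prey: 28+11-34=5; pred: 61+17-12=66
Step 8: prey: 5+2-6=1; pred: 66+3-13=56
Step 9: prey: 1+0-1=0; pred: 56+0-11=45
First extinction: prey at step 9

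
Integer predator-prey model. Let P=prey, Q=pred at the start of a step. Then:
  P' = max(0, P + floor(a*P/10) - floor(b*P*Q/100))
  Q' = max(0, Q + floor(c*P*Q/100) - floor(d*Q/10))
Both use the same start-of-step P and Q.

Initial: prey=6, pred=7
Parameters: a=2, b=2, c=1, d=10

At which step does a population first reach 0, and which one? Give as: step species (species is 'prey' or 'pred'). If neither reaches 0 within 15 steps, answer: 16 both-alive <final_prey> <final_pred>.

Answer: 1 pred

Derivation:
Step 1: prey: 6+1-0=7; pred: 7+0-7=0
First extinction: pred at step 1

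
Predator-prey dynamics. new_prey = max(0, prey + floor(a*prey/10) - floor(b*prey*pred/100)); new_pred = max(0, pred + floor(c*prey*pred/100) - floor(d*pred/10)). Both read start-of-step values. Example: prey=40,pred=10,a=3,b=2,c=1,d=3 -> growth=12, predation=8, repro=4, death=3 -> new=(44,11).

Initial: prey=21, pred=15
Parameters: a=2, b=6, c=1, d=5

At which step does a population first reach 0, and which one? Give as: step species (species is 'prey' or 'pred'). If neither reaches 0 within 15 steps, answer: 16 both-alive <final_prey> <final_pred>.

Answer: 16 both-alive 3 1

Derivation:
Step 1: prey: 21+4-18=7; pred: 15+3-7=11
Step 2: prey: 7+1-4=4; pred: 11+0-5=6
Step 3: prey: 4+0-1=3; pred: 6+0-3=3
Step 4: prey: 3+0-0=3; pred: 3+0-1=2
Step 5: prey: 3+0-0=3; pred: 2+0-1=1
Step 6: prey: 3+0-0=3; pred: 1+0-0=1
Steps 7-15: state stable at prey=3, pred=1 (no change)
No extinction within 15 steps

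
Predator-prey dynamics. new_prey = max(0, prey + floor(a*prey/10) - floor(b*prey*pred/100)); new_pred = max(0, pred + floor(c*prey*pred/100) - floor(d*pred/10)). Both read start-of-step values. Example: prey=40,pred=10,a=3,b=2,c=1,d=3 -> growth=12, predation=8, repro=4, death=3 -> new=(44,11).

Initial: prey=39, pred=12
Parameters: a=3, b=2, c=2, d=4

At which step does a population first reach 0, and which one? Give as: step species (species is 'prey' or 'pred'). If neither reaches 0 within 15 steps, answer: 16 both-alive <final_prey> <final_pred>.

Step 1: prey: 39+11-9=41; pred: 12+9-4=17
Step 2: prey: 41+12-13=40; pred: 17+13-6=24
Step 3: prey: 40+12-19=33; pred: 24+19-9=34
Step 4: prey: 33+9-22=20; pred: 34+22-13=43
Step 5: prey: 20+6-17=9; pred: 43+17-17=43
Step 6: prey: 9+2-7=4; pred: 43+7-17=33
Step 7: prey: 4+1-2=3; pred: 33+2-13=22
Step 8: prey: 3+0-1=2; pred: 22+1-8=15
Step 9: prey: 2+0-0=2; pred: 15+0-6=9
Step 10: prey: 2+0-0=2; pred: 9+0-3=6
Step 11: prey: 2+0-0=2; pred: 6+0-2=4
Step 12: prey: 2+0-0=2; pred: 4+0-1=3
Step 13: prey: 2+0-0=2; pred: 3+0-1=2
Step 14: prey: 2+0-0=2; pred: 2+0-0=2
Steps 15-15: state stable at prey=2, pred=2 (no change)
No extinction within 15 steps

Answer: 16 both-alive 2 2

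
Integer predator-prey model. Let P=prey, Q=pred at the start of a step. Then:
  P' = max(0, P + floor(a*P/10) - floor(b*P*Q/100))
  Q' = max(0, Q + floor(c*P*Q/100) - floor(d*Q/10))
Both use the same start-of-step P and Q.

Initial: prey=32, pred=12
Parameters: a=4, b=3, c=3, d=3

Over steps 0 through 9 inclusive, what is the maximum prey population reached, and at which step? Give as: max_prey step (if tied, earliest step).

Step 1: prey: 32+12-11=33; pred: 12+11-3=20
Step 2: prey: 33+13-19=27; pred: 20+19-6=33
Step 3: prey: 27+10-26=11; pred: 33+26-9=50
Step 4: prey: 11+4-16=0; pred: 50+16-15=51
Step 5: prey: 0+0-0=0; pred: 51+0-15=36
Step 6: prey: 0+0-0=0; pred: 36+0-10=26
Step 7: prey: 0+0-0=0; pred: 26+0-7=19
Step 8: prey: 0+0-0=0; pred: 19+0-5=14
Step 9: prey: 0+0-0=0; pred: 14+0-4=10
Max prey = 33 at step 1

Answer: 33 1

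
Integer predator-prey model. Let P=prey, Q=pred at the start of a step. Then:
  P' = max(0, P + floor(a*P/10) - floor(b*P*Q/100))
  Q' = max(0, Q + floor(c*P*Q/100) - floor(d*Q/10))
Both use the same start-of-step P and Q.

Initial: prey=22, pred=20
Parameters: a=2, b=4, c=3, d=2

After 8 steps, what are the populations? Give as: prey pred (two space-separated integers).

Answer: 0 9

Derivation:
Step 1: prey: 22+4-17=9; pred: 20+13-4=29
Step 2: prey: 9+1-10=0; pred: 29+7-5=31
Step 3: prey: 0+0-0=0; pred: 31+0-6=25
Step 4: prey: 0+0-0=0; pred: 25+0-5=20
Step 5: prey: 0+0-0=0; pred: 20+0-4=16
Step 6: prey: 0+0-0=0; pred: 16+0-3=13
Step 7: prey: 0+0-0=0; pred: 13+0-2=11
Step 8: prey: 0+0-0=0; pred: 11+0-2=9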